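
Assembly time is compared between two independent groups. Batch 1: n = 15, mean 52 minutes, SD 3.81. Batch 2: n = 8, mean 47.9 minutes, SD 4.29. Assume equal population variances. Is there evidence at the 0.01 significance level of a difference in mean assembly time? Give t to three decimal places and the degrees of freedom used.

Let group 1 = batch 1, group 2 = batch 2. H0: μ_1 = μ_2; H1: μ_1 ≠ μ_2 (two-sample pooled-variance t-test, two-sided).
s_p² = [(15−1)·3.81² + (8−1)·4.29²]/(15+8−2) = 15.8121
t = (52 − 47.9)/√[15.8121·(1/15 + 1/8)] = 2.355
df = n₁ + n₂ − 2 = 21
Two-sided p-value ≈ 0.0283
Since p ≈ 0.0283 > α = 0.01, fail to reject H0; the data do not provide sufficient evidence against H0.

t = 2.355, df = 21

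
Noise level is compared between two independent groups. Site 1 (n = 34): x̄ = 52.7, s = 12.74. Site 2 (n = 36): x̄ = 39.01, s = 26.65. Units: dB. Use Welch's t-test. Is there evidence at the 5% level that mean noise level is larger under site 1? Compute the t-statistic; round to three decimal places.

Let group 1 = site 1, group 2 = site 2. H0: μ_1 = μ_2; H1: μ_1 > μ_2 (Welch's two-sample t-test, right-tailed).
t = (x̄_1 − x̄_2)/√(s_1²/n_1 + s_2²/n_2) = (52.7 − 39.01)/√(12.74²/34 + 26.65²/36) = 2.766
Welch–Satterthwaite df ≈ 50.83
p-value = P(T ≥ 2.766) ≈ 0.004
Since p ≈ 0.004 < α = 0.05, reject H0; the evidence is statistically significant.

2.766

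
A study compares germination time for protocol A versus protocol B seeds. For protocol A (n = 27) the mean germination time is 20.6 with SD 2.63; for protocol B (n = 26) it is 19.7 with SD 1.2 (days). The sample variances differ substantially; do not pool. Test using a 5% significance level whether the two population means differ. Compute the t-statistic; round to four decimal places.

Let group 1 = protocol A, group 2 = protocol B. H0: μ_1 = μ_2; H1: μ_1 ≠ μ_2 (Welch's two-sample t-test, two-sided).
t = (x̄_1 − x̄_2)/√(s_1²/n_1 + s_2²/n_2) = (20.6 − 19.7)/√(2.63²/27 + 1.2²/26) = 1.6124
Welch–Satterthwaite df ≈ 36.67
Two-sided p-value ≈ 0.115
Since p ≈ 0.115 > α = 0.05, fail to reject H0; the evidence is not statistically significant.

1.6124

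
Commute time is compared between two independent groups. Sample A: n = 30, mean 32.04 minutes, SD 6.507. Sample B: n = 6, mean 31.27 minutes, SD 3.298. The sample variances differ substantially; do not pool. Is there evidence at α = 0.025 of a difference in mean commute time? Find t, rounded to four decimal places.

0.4288

Let group 1 = sample A, group 2 = sample B. H0: μ_1 = μ_2; H1: μ_1 ≠ μ_2 (Welch's two-sample t-test, two-sided).
t = (x̄_1 − x̄_2)/√(s_1²/n_1 + s_2²/n_2) = (32.04 − 31.27)/√(6.507²/30 + 3.298²/6) = 0.4288
Welch–Satterthwaite df ≈ 14.32
Two-sided p-value ≈ 0.6744
Since p ≈ 0.6744 > α = 0.025, fail to reject H0; the evidence is not statistically significant.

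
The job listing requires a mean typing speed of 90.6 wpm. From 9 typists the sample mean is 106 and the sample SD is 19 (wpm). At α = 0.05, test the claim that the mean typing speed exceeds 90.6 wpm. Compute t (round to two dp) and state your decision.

t = 2.43; reject H0

H0: μ = 90.6; H1: μ > 90.6 (one-sample t-test, right-tailed).
t = (x̄ − μ₀)/(s/√n) = (106 − 90.6)/(19/√9) = 2.43
df = n − 1 = 8
p-value = P(T ≥ 2.43) ≈ 0.0206
Since p ≈ 0.0206 < α = 0.05, reject H0; the evidence is statistically significant.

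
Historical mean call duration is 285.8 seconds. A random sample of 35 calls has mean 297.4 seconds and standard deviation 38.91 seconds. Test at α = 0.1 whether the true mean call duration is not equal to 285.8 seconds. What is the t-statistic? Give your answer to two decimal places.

1.76

H0: μ = 285.8; H1: μ ≠ 285.8 (one-sample t-test, two-sided).
t = (x̄ − μ₀)/(s/√n) = (297.4 − 285.8)/(38.91/√35) = 1.76
df = n − 1 = 34
Two-sided p-value ≈ 0.0868
Since p ≈ 0.0868 < α = 0.1, reject H0; the evidence is statistically significant.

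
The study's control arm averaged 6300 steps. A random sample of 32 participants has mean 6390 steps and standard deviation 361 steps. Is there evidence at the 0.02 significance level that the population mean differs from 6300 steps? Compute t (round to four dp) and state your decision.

t = 1.4103; fail to reject H0

H0: μ = 6300; H1: μ ≠ 6300 (one-sample t-test, two-sided).
t = (x̄ − μ₀)/(s/√n) = (6390 − 6300)/(361/√32) = 1.4103
df = n − 1 = 31
Two-sided p-value ≈ 0.1684
Since p ≈ 0.1684 > α = 0.02, fail to reject H0; the evidence is not statistically significant.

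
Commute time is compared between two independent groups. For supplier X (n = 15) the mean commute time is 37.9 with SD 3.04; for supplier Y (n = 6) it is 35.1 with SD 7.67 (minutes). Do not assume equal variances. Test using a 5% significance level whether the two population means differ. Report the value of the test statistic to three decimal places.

Let group 1 = supplier X, group 2 = supplier Y. H0: μ_1 = μ_2; H1: μ_1 ≠ μ_2 (Welch's two-sample t-test, two-sided).
t = (x̄_1 − x̄_2)/√(s_1²/n_1 + s_2²/n_2) = (37.9 − 35.1)/√(3.04²/15 + 7.67²/6) = 0.867
Welch–Satterthwaite df ≈ 5.64
Two-sided p-value ≈ 0.4211
Since p ≈ 0.4211 > α = 0.05, fail to reject H0; the evidence is not statistically significant.

0.867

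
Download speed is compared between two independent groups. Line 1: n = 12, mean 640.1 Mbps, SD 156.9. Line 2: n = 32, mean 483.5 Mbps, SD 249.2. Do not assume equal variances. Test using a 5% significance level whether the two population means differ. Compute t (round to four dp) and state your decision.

t = 2.4785; reject H0

Let group 1 = line 1, group 2 = line 2. H0: μ_1 = μ_2; H1: μ_1 ≠ μ_2 (Welch's two-sample t-test, two-sided).
t = (x̄_1 − x̄_2)/√(s_1²/n_1 + s_2²/n_2) = (640.1 − 483.5)/√(156.9²/12 + 249.2²/32) = 2.4785
Welch–Satterthwaite df ≈ 31.62
Two-sided p-value ≈ 0.0187
Since p ≈ 0.0187 < α = 0.05, reject H0; the data support H1.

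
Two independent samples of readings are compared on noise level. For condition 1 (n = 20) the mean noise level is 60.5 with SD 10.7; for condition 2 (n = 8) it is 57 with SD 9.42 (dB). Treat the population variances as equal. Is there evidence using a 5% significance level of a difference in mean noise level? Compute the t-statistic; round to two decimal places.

0.81

Let group 1 = condition 1, group 2 = condition 2. H0: μ_1 = μ_2; H1: μ_1 ≠ μ_2 (two-sample pooled-variance t-test, two-sided).
s_p² = [(20−1)·10.7² + (8−1)·9.42²]/(20+8−2) = 107.556
t = (60.5 − 57)/√[107.556·(1/20 + 1/8)] = 0.81
df = n₁ + n₂ − 2 = 26
Two-sided p-value ≈ 0.427
Since p ≈ 0.427 > α = 0.05, fail to reject H0; the data do not provide sufficient evidence against H0.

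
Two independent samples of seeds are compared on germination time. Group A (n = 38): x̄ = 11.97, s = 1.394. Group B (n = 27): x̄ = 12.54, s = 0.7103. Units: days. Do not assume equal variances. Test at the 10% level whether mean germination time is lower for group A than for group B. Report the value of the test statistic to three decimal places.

Let group 1 = group A, group 2 = group B. H0: μ_1 = μ_2; H1: μ_1 < μ_2 (Welch's two-sample t-test, left-tailed).
t = (x̄_1 − x̄_2)/√(s_1²/n_1 + s_2²/n_2) = (11.97 − 12.54)/√(1.394²/38 + 0.7103²/27) = -2.157
Welch–Satterthwaite df ≈ 57.97
p-value = P(T ≤ -2.157) ≈ 0.018
Since p ≈ 0.018 < α = 0.1, reject H0; the data support H1.

-2.157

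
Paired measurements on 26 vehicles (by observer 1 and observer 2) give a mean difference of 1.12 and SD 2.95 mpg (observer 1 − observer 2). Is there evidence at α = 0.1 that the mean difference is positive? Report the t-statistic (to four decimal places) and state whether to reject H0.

H0: μ_d = 0; H1: μ_d > 0 (paired t-test on the differences, right-tailed).
t = d̄/(s_d/√n) = 1.12/(2.95/√26) = 1.9359
df = n − 1 = 25
p-value = P(T ≥ 1.9359) ≈ 0.032
Since p ≈ 0.032 < α = 0.1, reject H0; the evidence is statistically significant.

t = 1.9359; reject H0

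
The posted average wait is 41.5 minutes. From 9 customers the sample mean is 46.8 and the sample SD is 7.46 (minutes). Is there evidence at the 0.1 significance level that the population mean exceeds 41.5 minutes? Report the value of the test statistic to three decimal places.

2.131

H0: μ = 41.5; H1: μ > 41.5 (one-sample t-test, right-tailed).
t = (x̄ − μ₀)/(s/√n) = (46.8 − 41.5)/(7.46/√9) = 2.131
df = n − 1 = 8
p-value = P(T ≥ 2.131) ≈ 0.0328
Since p ≈ 0.0328 < α = 0.1, reject H0; the evidence is statistically significant.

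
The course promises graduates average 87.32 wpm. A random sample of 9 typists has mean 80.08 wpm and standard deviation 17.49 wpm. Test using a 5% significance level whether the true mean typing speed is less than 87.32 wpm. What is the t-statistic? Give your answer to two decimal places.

H0: μ = 87.32; H1: μ < 87.32 (one-sample t-test, left-tailed).
t = (x̄ − μ₀)/(s/√n) = (80.08 − 87.32)/(17.49/√9) = -1.24
df = n − 1 = 8
p-value = P(T ≤ -1.24) ≈ 0.125
Since p ≈ 0.125 > α = 0.05, fail to reject H0; the evidence is not statistically significant.

-1.24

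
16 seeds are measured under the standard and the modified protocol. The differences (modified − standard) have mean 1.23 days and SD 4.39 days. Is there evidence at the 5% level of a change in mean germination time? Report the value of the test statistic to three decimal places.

H0: μ_d = 0; H1: μ_d ≠ 0 (paired t-test on the differences, two-sided).
t = d̄/(s_d/√n) = 1.23/(4.39/√16) = 1.121
df = n − 1 = 15
Two-sided p-value ≈ 0.2800
Since p ≈ 0.2800 > α = 0.05, fail to reject H0; the data do not provide sufficient evidence against H0.

1.121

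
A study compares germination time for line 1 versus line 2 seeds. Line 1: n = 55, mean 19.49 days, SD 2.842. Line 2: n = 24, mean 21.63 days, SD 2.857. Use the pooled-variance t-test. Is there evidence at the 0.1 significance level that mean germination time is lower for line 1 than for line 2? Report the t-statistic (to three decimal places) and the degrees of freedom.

t = -3.073, df = 77

Let group 1 = line 1, group 2 = line 2. H0: μ_1 = μ_2; H1: μ_1 < μ_2 (two-sample pooled-variance t-test, left-tailed).
s_p² = [(55−1)·2.842² + (24−1)·2.857²]/(55+24−2) = 8.1025
t = (19.49 − 21.63)/√[8.1025·(1/55 + 1/24)] = -3.073
df = n₁ + n₂ − 2 = 77
p-value = P(T ≤ -3.073) ≈ 0.001
Since p ≈ 0.001 < α = 0.1, reject H0; the data support H1.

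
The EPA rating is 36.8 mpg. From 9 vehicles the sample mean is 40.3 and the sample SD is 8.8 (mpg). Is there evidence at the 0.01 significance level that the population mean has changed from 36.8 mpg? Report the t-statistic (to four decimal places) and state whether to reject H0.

t = 1.1932; fail to reject H0

H0: μ = 36.8; H1: μ ≠ 36.8 (one-sample t-test, two-sided).
t = (x̄ − μ₀)/(s/√n) = (40.3 − 36.8)/(8.8/√9) = 1.1932
df = n − 1 = 8
Two-sided p-value ≈ 0.267
Since p ≈ 0.267 > α = 0.01, fail to reject H0; the evidence is not statistically significant.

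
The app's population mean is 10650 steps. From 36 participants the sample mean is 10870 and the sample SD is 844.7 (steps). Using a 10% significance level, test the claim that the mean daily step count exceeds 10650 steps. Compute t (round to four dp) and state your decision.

t = 1.5627; reject H0

H0: μ = 10650; H1: μ > 10650 (one-sample t-test, right-tailed).
t = (x̄ − μ₀)/(s/√n) = (10870 − 10650)/(844.7/√36) = 1.5627
df = n − 1 = 35
p-value = P(T ≥ 1.5627) ≈ 0.0636
Since p ≈ 0.0636 < α = 0.1, reject H0; the evidence is statistically significant.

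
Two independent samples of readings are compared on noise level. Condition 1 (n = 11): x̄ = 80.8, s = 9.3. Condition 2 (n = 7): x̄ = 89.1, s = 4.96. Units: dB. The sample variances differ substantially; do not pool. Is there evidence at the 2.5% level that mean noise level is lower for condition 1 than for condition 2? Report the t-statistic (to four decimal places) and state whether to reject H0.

Let group 1 = condition 1, group 2 = condition 2. H0: μ_1 = μ_2; H1: μ_1 < μ_2 (Welch's two-sample t-test, left-tailed).
t = (x̄_1 − x̄_2)/√(s_1²/n_1 + s_2²/n_2) = (80.8 − 89.1)/√(9.3²/11 + 4.96²/7) = -2.4607
Welch–Satterthwaite df ≈ 15.71
p-value = P(T ≤ -2.4607) ≈ 0.013
Since p ≈ 0.013 < α = 0.025, reject H0; the evidence is statistically significant.

t = -2.4607; reject H0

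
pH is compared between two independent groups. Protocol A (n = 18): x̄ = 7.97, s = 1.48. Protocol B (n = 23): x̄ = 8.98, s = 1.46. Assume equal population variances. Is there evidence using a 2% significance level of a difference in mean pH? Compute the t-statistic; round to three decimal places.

Let group 1 = protocol A, group 2 = protocol B. H0: μ_1 = μ_2; H1: μ_1 ≠ μ_2 (two-sample pooled-variance t-test, two-sided).
s_p² = [(18−1)·1.48² + (23−1)·1.46²]/(18+23−2) = 2.15723
t = (7.97 − 8.98)/√[2.15723·(1/18 + 1/23)] = -2.185
df = n₁ + n₂ − 2 = 39
Two-sided p-value ≈ 0.0349
Since p ≈ 0.0349 > α = 0.02, fail to reject H0; the evidence is not statistically significant.

-2.185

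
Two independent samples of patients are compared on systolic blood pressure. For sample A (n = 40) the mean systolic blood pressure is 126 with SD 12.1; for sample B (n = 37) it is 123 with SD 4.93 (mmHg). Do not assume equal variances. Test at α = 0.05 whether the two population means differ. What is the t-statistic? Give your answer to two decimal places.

1.44

Let group 1 = sample A, group 2 = sample B. H0: μ_1 = μ_2; H1: μ_1 ≠ μ_2 (Welch's two-sample t-test, two-sided).
t = (x̄_1 − x̄_2)/√(s_1²/n_1 + s_2²/n_2) = (126 − 123)/√(12.1²/40 + 4.93²/37) = 1.44
Welch–Satterthwaite df ≈ 52.43
Two-sided p-value ≈ 0.1547
Since p ≈ 0.1547 > α = 0.05, fail to reject H0; the evidence is not statistically significant.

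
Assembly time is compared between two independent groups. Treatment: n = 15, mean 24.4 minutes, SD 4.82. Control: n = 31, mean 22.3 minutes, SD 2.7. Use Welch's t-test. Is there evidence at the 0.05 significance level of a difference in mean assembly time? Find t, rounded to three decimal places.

1.572

Let group 1 = treatment, group 2 = control. H0: μ_1 = μ_2; H1: μ_1 ≠ μ_2 (Welch's two-sample t-test, two-sided).
t = (x̄_1 − x̄_2)/√(s_1²/n_1 + s_2²/n_2) = (24.4 − 22.3)/√(4.82²/15 + 2.7²/31) = 1.572
Welch–Satterthwaite df ≈ 18.38
Two-sided p-value ≈ 0.133
Since p ≈ 0.133 > α = 0.05, fail to reject H0; the data do not provide sufficient evidence against H0.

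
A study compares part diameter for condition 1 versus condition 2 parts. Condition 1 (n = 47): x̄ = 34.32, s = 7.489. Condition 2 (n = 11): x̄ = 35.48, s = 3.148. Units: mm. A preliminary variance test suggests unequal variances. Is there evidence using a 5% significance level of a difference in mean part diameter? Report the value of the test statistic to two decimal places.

-0.80

Let group 1 = condition 1, group 2 = condition 2. H0: μ_1 = μ_2; H1: μ_1 ≠ μ_2 (Welch's two-sample t-test, two-sided).
t = (x̄_1 − x̄_2)/√(s_1²/n_1 + s_2²/n_2) = (34.32 − 35.48)/√(7.489²/47 + 3.148²/11) = -0.80
Welch–Satterthwaite df ≈ 39.12
Two-sided p-value ≈ 0.4276
Since p ≈ 0.4276 > α = 0.05, fail to reject H0; the data do not provide sufficient evidence against H0.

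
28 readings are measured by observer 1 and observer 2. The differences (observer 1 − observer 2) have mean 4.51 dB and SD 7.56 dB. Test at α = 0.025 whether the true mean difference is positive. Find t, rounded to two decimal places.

H0: μ_d = 0; H1: μ_d > 0 (paired t-test on the differences, right-tailed).
t = d̄/(s_d/√n) = 4.51/(7.56/√28) = 3.16
df = n − 1 = 27
p-value = P(T ≥ 3.16) ≈ 0.002
Since p ≈ 0.002 < α = 0.025, reject H0; the evidence is statistically significant.

3.16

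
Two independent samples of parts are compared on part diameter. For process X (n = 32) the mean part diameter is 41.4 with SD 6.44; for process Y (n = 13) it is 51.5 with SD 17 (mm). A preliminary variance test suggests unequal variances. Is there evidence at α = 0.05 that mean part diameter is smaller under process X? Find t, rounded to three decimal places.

-2.082

Let group 1 = process X, group 2 = process Y. H0: μ_1 = μ_2; H1: μ_1 < μ_2 (Welch's two-sample t-test, left-tailed).
t = (x̄_1 − x̄_2)/√(s_1²/n_1 + s_2²/n_2) = (41.4 − 51.5)/√(6.44²/32 + 17²/13) = -2.082
Welch–Satterthwaite df ≈ 13.42
p-value = P(T ≤ -2.082) ≈ 0.0285
Since p ≈ 0.0285 < α = 0.05, reject H0; the data support H1.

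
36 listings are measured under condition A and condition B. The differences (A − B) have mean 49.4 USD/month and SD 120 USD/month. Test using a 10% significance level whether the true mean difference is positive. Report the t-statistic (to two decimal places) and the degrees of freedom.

t = 2.47, df = 35

H0: μ_d = 0; H1: μ_d > 0 (paired t-test on the differences, right-tailed).
t = d̄/(s_d/√n) = 49.4/(120/√36) = 2.47
df = n − 1 = 35
p-value = P(T ≥ 2.47) ≈ 0.009
Since p ≈ 0.009 < α = 0.1, reject H0; the evidence is statistically significant.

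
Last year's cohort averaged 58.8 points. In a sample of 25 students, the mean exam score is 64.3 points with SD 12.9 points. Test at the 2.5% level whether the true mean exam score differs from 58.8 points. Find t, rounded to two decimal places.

2.13

H0: μ = 58.8; H1: μ ≠ 58.8 (one-sample t-test, two-sided).
t = (x̄ − μ₀)/(s/√n) = (64.3 − 58.8)/(12.9/√25) = 2.13
df = n − 1 = 24
Two-sided p-value ≈ 0.0435
Since p ≈ 0.0435 > α = 0.025, fail to reject H0; the data do not provide sufficient evidence against H0.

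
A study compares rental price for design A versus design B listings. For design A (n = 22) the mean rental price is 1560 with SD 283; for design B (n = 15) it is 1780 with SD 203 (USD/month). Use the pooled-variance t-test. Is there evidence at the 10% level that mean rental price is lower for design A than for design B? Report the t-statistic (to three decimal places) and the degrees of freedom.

Let group 1 = design A, group 2 = design B. H0: μ_1 = μ_2; H1: μ_1 < μ_2 (two-sample pooled-variance t-test, left-tailed).
s_p² = [(22−1)·283² + (15−1)·203²]/(22+15−2) = 64537
t = (1560 − 1780)/√[64537·(1/22 + 1/15)] = -2.586
df = n₁ + n₂ − 2 = 35
p-value = P(T ≤ -2.586) ≈ 0.0070
Since p ≈ 0.0070 < α = 0.1, reject H0; the data support H1.

t = -2.586, df = 35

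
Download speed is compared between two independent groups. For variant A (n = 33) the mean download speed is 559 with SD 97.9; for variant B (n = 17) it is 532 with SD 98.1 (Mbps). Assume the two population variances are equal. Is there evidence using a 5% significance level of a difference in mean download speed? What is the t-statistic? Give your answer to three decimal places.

0.923

Let group 1 = variant A, group 2 = variant B. H0: μ_1 = μ_2; H1: μ_1 ≠ μ_2 (two-sample pooled-variance t-test, two-sided).
s_p² = [(33−1)·97.9² + (17−1)·98.1²]/(33+17−2) = 9597.48
t = (559 − 532)/√[9597.48·(1/33 + 1/17)] = 0.923
df = n₁ + n₂ − 2 = 48
Two-sided p-value ≈ 0.3605
Since p ≈ 0.3605 > α = 0.05, fail to reject H0; the evidence is not statistically significant.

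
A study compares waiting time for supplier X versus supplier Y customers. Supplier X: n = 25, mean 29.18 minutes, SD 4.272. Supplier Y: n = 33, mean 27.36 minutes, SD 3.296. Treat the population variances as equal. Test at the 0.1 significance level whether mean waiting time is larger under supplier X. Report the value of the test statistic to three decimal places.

Let group 1 = supplier X, group 2 = supplier Y. H0: μ_1 = μ_2; H1: μ_1 > μ_2 (two-sample pooled-variance t-test, right-tailed).
s_p² = [(25−1)·4.272² + (33−1)·3.296²]/(25+33−2) = 14.0292
t = (29.18 − 27.36)/√[14.0292·(1/25 + 1/33)] = 1.833
df = n₁ + n₂ − 2 = 56
p-value = P(T ≥ 1.833) ≈ 0.036
Since p ≈ 0.036 < α = 0.1, reject H0; the data support H1.

1.833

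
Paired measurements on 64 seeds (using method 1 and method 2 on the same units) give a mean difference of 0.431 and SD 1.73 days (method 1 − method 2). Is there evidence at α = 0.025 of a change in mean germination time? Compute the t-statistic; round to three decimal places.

1.993

H0: μ_d = 0; H1: μ_d ≠ 0 (paired t-test on the differences, two-sided).
t = d̄/(s_d/√n) = 0.431/(1.73/√64) = 1.993
df = n − 1 = 63
Two-sided p-value ≈ 0.051
Since p ≈ 0.051 > α = 0.025, fail to reject H0; the evidence is not statistically significant.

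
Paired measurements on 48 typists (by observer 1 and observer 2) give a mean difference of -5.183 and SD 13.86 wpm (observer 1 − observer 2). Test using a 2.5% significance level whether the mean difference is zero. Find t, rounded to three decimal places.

H0: μ_d = 0; H1: μ_d ≠ 0 (paired t-test on the differences, two-sided).
t = d̄/(s_d/√n) = -5.183/(13.86/√48) = -2.591
df = n − 1 = 47
Two-sided p-value ≈ 0.0127
Since p ≈ 0.0127 < α = 0.025, reject H0; the evidence is statistically significant.

-2.591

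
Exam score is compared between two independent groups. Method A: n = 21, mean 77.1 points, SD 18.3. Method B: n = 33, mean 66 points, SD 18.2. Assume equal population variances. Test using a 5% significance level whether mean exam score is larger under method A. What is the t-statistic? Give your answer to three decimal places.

2.180

Let group 1 = method A, group 2 = method B. H0: μ_1 = μ_2; H1: μ_1 > μ_2 (two-sample pooled-variance t-test, right-tailed).
s_p² = [(21−1)·18.3² + (33−1)·18.2²]/(21+33−2) = 332.644
t = (77.1 − 66)/√[332.644·(1/21 + 1/33)] = 2.180
df = n₁ + n₂ − 2 = 52
p-value = P(T ≥ 2.180) ≈ 0.0169
Since p ≈ 0.0169 < α = 0.05, reject H0; the data support H1.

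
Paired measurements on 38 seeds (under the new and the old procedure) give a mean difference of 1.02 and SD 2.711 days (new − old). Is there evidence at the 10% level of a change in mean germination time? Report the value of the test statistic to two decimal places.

H0: μ_d = 0; H1: μ_d ≠ 0 (paired t-test on the differences, two-sided).
t = d̄/(s_d/√n) = 1.02/(2.711/√38) = 2.32
df = n − 1 = 37
Two-sided p-value ≈ 0.0260
Since p ≈ 0.0260 < α = 0.1, reject H0; the data support H1.

2.32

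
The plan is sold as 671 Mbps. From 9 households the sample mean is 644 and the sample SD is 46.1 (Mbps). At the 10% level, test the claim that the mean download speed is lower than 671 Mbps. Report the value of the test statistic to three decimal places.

-1.757

H0: μ = 671; H1: μ < 671 (one-sample t-test, left-tailed).
t = (x̄ − μ₀)/(s/√n) = (644 − 671)/(46.1/√9) = -1.757
df = n − 1 = 8
p-value = P(T ≤ -1.757) ≈ 0.058
Since p ≈ 0.058 < α = 0.1, reject H0; the data support H1.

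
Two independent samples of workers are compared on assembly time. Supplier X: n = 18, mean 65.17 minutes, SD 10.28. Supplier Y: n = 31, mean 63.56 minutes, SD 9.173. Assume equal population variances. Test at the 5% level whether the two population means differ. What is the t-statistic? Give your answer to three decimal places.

Let group 1 = supplier X, group 2 = supplier Y. H0: μ_1 = μ_2; H1: μ_1 ≠ μ_2 (two-sample pooled-variance t-test, two-sided).
s_p² = [(18−1)·10.28² + (31−1)·9.173²]/(18+31−2) = 91.933
t = (65.17 − 63.56)/√[91.933·(1/18 + 1/31)] = 0.567
df = n₁ + n₂ − 2 = 47
Two-sided p-value ≈ 0.574
Since p ≈ 0.574 > α = 0.05, fail to reject H0; the evidence is not statistically significant.

0.567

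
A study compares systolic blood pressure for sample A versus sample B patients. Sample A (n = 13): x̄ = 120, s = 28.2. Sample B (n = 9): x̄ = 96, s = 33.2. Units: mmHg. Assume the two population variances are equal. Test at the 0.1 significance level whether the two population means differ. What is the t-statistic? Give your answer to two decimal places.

1.83

Let group 1 = sample A, group 2 = sample B. H0: μ_1 = μ_2; H1: μ_1 ≠ μ_2 (two-sample pooled-variance t-test, two-sided).
s_p² = [(13−1)·28.2² + (9−1)·33.2²]/(13+9−2) = 918.04
t = (120 − 96)/√[918.04·(1/13 + 1/9)] = 1.83
df = n₁ + n₂ − 2 = 20
Two-sided p-value ≈ 0.0827
Since p ≈ 0.0827 < α = 0.1, reject H0; the evidence is statistically significant.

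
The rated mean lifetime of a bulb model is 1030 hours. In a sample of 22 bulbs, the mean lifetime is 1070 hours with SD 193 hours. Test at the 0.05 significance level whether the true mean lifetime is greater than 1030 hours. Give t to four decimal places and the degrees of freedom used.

t = 0.9721, df = 21

H0: μ = 1030; H1: μ > 1030 (one-sample t-test, right-tailed).
t = (x̄ − μ₀)/(s/√n) = (1070 − 1030)/(193/√22) = 0.9721
df = n − 1 = 21
p-value = P(T ≥ 0.9721) ≈ 0.171
Since p ≈ 0.171 > α = 0.05, fail to reject H0; the data do not provide sufficient evidence against H0.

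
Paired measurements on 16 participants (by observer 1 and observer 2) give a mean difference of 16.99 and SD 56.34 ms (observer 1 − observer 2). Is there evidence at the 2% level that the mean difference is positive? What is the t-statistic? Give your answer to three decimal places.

H0: μ_d = 0; H1: μ_d > 0 (paired t-test on the differences, right-tailed).
t = d̄/(s_d/√n) = 16.99/(56.34/√16) = 1.206
df = n − 1 = 15
p-value = P(T ≥ 1.206) ≈ 0.1232
Since p ≈ 0.1232 > α = 0.02, fail to reject H0; the evidence is not statistically significant.

1.206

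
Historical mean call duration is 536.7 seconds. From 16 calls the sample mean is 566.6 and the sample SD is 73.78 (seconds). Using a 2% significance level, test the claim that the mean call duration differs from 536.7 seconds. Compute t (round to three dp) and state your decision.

H0: μ = 536.7; H1: μ ≠ 536.7 (one-sample t-test, two-sided).
t = (x̄ − μ₀)/(s/√n) = (566.6 − 536.7)/(73.78/√16) = 1.621
df = n − 1 = 15
Two-sided p-value ≈ 0.1258
Since p ≈ 0.1258 > α = 0.02, fail to reject H0; the evidence is not statistically significant.

t = 1.621; fail to reject H0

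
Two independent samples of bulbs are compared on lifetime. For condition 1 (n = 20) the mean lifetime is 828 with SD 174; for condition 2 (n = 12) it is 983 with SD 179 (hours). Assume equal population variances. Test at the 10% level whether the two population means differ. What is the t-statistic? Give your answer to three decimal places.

Let group 1 = condition 1, group 2 = condition 2. H0: μ_1 = μ_2; H1: μ_1 ≠ μ_2 (two-sample pooled-variance t-test, two-sided).
s_p² = [(20−1)·174² + (12−1)·179²]/(20+12−2) = 30923.2
t = (828 − 983)/√[30923.2·(1/20 + 1/12)] = -2.414
df = n₁ + n₂ − 2 = 30
Two-sided p-value ≈ 0.022
Since p ≈ 0.022 < α = 0.1, reject H0; the evidence is statistically significant.

-2.414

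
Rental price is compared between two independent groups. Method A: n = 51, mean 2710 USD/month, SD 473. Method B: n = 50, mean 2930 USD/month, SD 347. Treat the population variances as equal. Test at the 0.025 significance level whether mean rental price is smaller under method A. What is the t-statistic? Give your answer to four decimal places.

Let group 1 = method A, group 2 = method B. H0: μ_1 = μ_2; H1: μ_1 < μ_2 (two-sample pooled-variance t-test, left-tailed).
s_p² = [(51−1)·473² + (50−1)·347²]/(51+50−2) = 172591
t = (2710 − 2930)/√[172591·(1/51 + 1/50)] = -2.6609
df = n₁ + n₂ − 2 = 99
p-value = P(T ≤ -2.6609) ≈ 0.005
Since p ≈ 0.005 < α = 0.025, reject H0; the evidence is statistically significant.

-2.6609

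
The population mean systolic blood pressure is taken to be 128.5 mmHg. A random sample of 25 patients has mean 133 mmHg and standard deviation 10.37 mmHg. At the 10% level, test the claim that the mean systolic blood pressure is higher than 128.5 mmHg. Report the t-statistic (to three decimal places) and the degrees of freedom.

H0: μ = 128.5; H1: μ > 128.5 (one-sample t-test, right-tailed).
t = (x̄ − μ₀)/(s/√n) = (133 − 128.5)/(10.37/√25) = 2.170
df = n − 1 = 24
p-value = P(T ≥ 2.170) ≈ 0.0201
Since p ≈ 0.0201 < α = 0.1, reject H0; the evidence is statistically significant.

t = 2.170, df = 24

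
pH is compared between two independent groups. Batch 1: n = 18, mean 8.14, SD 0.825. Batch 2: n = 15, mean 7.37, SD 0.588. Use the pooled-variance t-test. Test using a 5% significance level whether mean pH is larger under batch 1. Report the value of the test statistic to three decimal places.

Let group 1 = batch 1, group 2 = batch 2. H0: μ_1 = μ_2; H1: μ_1 > μ_2 (two-sample pooled-variance t-test, right-tailed).
s_p² = [(18−1)·0.825² + (15−1)·0.588²]/(18+15−2) = 0.529388
t = (8.14 − 7.37)/√[0.529388·(1/18 + 1/15)] = 3.027
df = n₁ + n₂ − 2 = 31
p-value = P(T ≥ 3.027) ≈ 0.0025
Since p ≈ 0.0025 < α = 0.05, reject H0; the data support H1.

3.027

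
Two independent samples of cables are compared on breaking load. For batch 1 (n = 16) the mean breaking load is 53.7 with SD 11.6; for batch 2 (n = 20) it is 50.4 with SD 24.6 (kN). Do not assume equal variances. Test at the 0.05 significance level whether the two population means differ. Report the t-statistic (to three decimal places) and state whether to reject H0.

t = 0.531; fail to reject H0

Let group 1 = batch 1, group 2 = batch 2. H0: μ_1 = μ_2; H1: μ_1 ≠ μ_2 (Welch's two-sample t-test, two-sided).
t = (x̄_1 − x̄_2)/√(s_1²/n_1 + s_2²/n_2) = (53.7 − 50.4)/√(11.6²/16 + 24.6²/20) = 0.531
Welch–Satterthwaite df ≈ 28.26
Two-sided p-value ≈ 0.600
Since p ≈ 0.600 > α = 0.05, fail to reject H0; the evidence is not statistically significant.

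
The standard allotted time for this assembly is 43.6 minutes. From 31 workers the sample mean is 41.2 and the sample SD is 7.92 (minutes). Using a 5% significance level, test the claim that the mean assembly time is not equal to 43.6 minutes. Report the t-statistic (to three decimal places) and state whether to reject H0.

t = -1.687; fail to reject H0

H0: μ = 43.6; H1: μ ≠ 43.6 (one-sample t-test, two-sided).
t = (x̄ − μ₀)/(s/√n) = (41.2 − 43.6)/(7.92/√31) = -1.687
df = n − 1 = 30
Two-sided p-value ≈ 0.1019
Since p ≈ 0.1019 > α = 0.05, fail to reject H0; the evidence is not statistically significant.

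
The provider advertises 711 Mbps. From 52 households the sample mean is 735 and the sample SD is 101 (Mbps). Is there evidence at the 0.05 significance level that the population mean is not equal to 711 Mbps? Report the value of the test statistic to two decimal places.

1.71

H0: μ = 711; H1: μ ≠ 711 (one-sample t-test, two-sided).
t = (x̄ − μ₀)/(s/√n) = (735 − 711)/(101/√52) = 1.71
df = n − 1 = 51
Two-sided p-value ≈ 0.093
Since p ≈ 0.093 > α = 0.05, fail to reject H0; the data do not provide sufficient evidence against H0.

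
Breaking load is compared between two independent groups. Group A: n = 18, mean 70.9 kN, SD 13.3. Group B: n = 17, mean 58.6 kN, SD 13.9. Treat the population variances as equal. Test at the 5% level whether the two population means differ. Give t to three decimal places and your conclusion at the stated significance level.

t = 2.675; reject H0

Let group 1 = group A, group 2 = group B. H0: μ_1 = μ_2; H1: μ_1 ≠ μ_2 (two-sample pooled-variance t-test, two-sided).
s_p² = [(18−1)·13.3² + (17−1)·13.9²]/(18+17−2) = 184.803
t = (70.9 − 58.6)/√[184.803·(1/18 + 1/17)] = 2.675
df = n₁ + n₂ − 2 = 33
Two-sided p-value ≈ 0.0115
Since p ≈ 0.0115 < α = 0.05, reject H0; the evidence is statistically significant.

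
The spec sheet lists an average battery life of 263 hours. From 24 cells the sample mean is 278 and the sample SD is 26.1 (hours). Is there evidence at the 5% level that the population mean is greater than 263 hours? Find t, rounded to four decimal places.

2.8155

H0: μ = 263; H1: μ > 263 (one-sample t-test, right-tailed).
t = (x̄ − μ₀)/(s/√n) = (278 − 263)/(26.1/√24) = 2.8155
df = n − 1 = 23
p-value = P(T ≥ 2.8155) ≈ 0.0049
Since p ≈ 0.0049 < α = 0.05, reject H0; the data support H1.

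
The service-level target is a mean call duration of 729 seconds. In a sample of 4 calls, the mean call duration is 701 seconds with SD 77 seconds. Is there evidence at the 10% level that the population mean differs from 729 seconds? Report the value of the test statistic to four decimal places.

-0.7273

H0: μ = 729; H1: μ ≠ 729 (one-sample t-test, two-sided).
t = (x̄ − μ₀)/(s/√n) = (701 − 729)/(77/√4) = -0.7273
df = n − 1 = 3
Two-sided p-value ≈ 0.520
Since p ≈ 0.520 > α = 0.1, fail to reject H0; the data do not provide sufficient evidence against H0.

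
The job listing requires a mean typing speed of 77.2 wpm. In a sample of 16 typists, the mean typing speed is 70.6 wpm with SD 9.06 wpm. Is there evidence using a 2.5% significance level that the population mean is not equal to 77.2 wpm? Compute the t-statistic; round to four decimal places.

H0: μ = 77.2; H1: μ ≠ 77.2 (one-sample t-test, two-sided).
t = (x̄ − μ₀)/(s/√n) = (70.6 − 77.2)/(9.06/√16) = -2.9139
df = n − 1 = 15
Two-sided p-value ≈ 0.0107
Since p ≈ 0.0107 < α = 0.025, reject H0; the evidence is statistically significant.

-2.9139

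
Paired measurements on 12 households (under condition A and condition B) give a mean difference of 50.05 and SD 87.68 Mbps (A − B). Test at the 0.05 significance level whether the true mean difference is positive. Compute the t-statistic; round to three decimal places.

1.977

H0: μ_d = 0; H1: μ_d > 0 (paired t-test on the differences, right-tailed).
t = d̄/(s_d/√n) = 50.05/(87.68/√12) = 1.977
df = n − 1 = 11
p-value = P(T ≥ 1.977) ≈ 0.037
Since p ≈ 0.037 < α = 0.05, reject H0; the data support H1.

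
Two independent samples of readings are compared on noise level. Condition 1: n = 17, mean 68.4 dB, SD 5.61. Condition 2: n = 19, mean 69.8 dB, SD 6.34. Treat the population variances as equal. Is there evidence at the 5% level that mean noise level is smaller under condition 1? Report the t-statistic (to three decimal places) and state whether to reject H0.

Let group 1 = condition 1, group 2 = condition 2. H0: μ_1 = μ_2; H1: μ_1 < μ_2 (two-sample pooled-variance t-test, left-tailed).
s_p² = [(17−1)·5.61² + (19−1)·6.34²]/(17+19−2) = 36.0904
t = (68.4 − 69.8)/√[36.0904·(1/17 + 1/19)] = -0.698
df = n₁ + n₂ − 2 = 34
p-value = P(T ≤ -0.698) ≈ 0.2449
Since p ≈ 0.2449 > α = 0.05, fail to reject H0; the evidence is not statistically significant.

t = -0.698; fail to reject H0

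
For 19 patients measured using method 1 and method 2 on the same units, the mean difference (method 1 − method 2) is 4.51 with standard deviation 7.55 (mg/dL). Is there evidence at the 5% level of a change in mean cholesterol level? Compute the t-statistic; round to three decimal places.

2.604

H0: μ_d = 0; H1: μ_d ≠ 0 (paired t-test on the differences, two-sided).
t = d̄/(s_d/√n) = 4.51/(7.55/√19) = 2.604
df = n − 1 = 18
Two-sided p-value ≈ 0.0180
Since p ≈ 0.0180 < α = 0.05, reject H0; the data support H1.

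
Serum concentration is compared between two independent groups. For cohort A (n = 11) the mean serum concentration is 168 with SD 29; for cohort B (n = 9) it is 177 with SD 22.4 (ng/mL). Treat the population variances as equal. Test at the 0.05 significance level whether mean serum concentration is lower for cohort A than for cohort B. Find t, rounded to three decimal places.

-0.762

Let group 1 = cohort A, group 2 = cohort B. H0: μ_1 = μ_2; H1: μ_1 < μ_2 (two-sample pooled-variance t-test, left-tailed).
s_p² = [(11−1)·29² + (9−1)·22.4²]/(11+9−2) = 690.227
t = (168 − 177)/√[690.227·(1/11 + 1/9)] = -0.762
df = n₁ + n₂ − 2 = 18
p-value = P(T ≤ -0.762) ≈ 0.228
Since p ≈ 0.228 > α = 0.05, fail to reject H0; the evidence is not statistically significant.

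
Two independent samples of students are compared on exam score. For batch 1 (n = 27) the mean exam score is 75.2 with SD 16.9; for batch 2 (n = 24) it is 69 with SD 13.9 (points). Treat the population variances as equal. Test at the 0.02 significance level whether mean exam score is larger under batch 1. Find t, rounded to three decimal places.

1.420

Let group 1 = batch 1, group 2 = batch 2. H0: μ_1 = μ_2; H1: μ_1 > μ_2 (two-sample pooled-variance t-test, right-tailed).
s_p² = [(27−1)·16.9² + (24−1)·13.9²]/(27+24−2) = 242.239
t = (75.2 − 69)/√[242.239·(1/27 + 1/24)] = 1.420
df = n₁ + n₂ − 2 = 49
p-value = P(T ≥ 1.420) ≈ 0.081
Since p ≈ 0.081 > α = 0.02, fail to reject H0; the data do not provide sufficient evidence against H0.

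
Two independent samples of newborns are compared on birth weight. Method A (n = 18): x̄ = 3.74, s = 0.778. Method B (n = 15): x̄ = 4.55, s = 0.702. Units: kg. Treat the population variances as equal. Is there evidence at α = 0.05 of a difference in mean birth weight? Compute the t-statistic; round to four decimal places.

Let group 1 = method A, group 2 = method B. H0: μ_1 = μ_2; H1: μ_1 ≠ μ_2 (two-sample pooled-variance t-test, two-sided).
s_p² = [(18−1)·0.778² + (15−1)·0.702²]/(18+15−2) = 0.554487
t = (3.74 − 4.55)/√[0.554487·(1/18 + 1/15)] = -3.1115
df = n₁ + n₂ − 2 = 31
Two-sided p-value ≈ 0.0040
Since p ≈ 0.0040 < α = 0.05, reject H0; the evidence is statistically significant.

-3.1115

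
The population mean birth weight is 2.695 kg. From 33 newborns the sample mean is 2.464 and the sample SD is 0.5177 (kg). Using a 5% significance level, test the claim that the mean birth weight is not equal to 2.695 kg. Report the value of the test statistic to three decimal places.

-2.563

H0: μ = 2.695; H1: μ ≠ 2.695 (one-sample t-test, two-sided).
t = (x̄ − μ₀)/(s/√n) = (2.464 − 2.695)/(0.5177/√33) = -2.563
df = n − 1 = 32
Two-sided p-value ≈ 0.0153
Since p ≈ 0.0153 < α = 0.05, reject H0; the data support H1.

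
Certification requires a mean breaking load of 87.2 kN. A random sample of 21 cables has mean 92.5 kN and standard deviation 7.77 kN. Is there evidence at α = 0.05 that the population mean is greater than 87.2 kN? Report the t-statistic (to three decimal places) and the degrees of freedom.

H0: μ = 87.2; H1: μ > 87.2 (one-sample t-test, right-tailed).
t = (x̄ − μ₀)/(s/√n) = (92.5 − 87.2)/(7.77/√21) = 3.126
df = n − 1 = 20
p-value = P(T ≥ 3.126) ≈ 0.0027
Since p ≈ 0.0027 < α = 0.05, reject H0; the data support H1.

t = 3.126, df = 20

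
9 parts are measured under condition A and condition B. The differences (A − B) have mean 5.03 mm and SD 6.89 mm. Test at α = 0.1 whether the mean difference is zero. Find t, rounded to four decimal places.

H0: μ_d = 0; H1: μ_d ≠ 0 (paired t-test on the differences, two-sided).
t = d̄/(s_d/√n) = 5.03/(6.89/√9) = 2.1901
df = n − 1 = 8
Two-sided p-value ≈ 0.060
Since p ≈ 0.060 < α = 0.1, reject H0; the evidence is statistically significant.

2.1901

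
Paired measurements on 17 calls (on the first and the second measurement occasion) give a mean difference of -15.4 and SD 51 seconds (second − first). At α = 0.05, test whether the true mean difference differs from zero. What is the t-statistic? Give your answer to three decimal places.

H0: μ_d = 0; H1: μ_d ≠ 0 (paired t-test on the differences, two-sided).
t = d̄/(s_d/√n) = -15.4/(51/√17) = -1.245
df = n − 1 = 16
Two-sided p-value ≈ 0.2311
Since p ≈ 0.2311 > α = 0.05, fail to reject H0; the data do not provide sufficient evidence against H0.

-1.245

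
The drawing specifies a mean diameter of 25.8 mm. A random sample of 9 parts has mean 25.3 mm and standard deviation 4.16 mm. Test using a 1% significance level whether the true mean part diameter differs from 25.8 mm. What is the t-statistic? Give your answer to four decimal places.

-0.3606

H0: μ = 25.8; H1: μ ≠ 25.8 (one-sample t-test, two-sided).
t = (x̄ − μ₀)/(s/√n) = (25.3 − 25.8)/(4.16/√9) = -0.3606
df = n − 1 = 8
Two-sided p-value ≈ 0.7278
Since p ≈ 0.7278 > α = 0.01, fail to reject H0; the data do not provide sufficient evidence against H0.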